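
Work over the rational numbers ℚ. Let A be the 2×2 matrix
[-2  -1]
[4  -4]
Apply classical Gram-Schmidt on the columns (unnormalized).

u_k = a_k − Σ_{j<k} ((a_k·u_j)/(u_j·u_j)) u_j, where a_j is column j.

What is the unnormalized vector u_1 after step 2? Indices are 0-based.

Step 1: u_0 = a_0 = (-2, 4).
Step 2: u_1 = a_1 − (-7/10)·u_0 = (-12/5, -6/5).

u_1 = (-12/5, -6/5)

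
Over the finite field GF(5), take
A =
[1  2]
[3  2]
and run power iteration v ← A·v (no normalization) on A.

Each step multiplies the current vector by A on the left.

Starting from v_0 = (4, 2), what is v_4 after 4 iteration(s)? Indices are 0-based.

v_0 = (4, 2).
v_1 = A·v_0 = (3, 1).
v_2 = A·v_1 = (0, 1).
v_3 = A·v_2 = (2, 2).
v_4 = A·v_3 = (1, 0).

v_4 = (1, 0)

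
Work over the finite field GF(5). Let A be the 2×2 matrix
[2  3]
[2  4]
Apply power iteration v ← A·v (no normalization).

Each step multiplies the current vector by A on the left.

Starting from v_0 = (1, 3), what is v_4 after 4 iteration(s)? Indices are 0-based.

v_0 = (1, 3).
v_1 = A·v_0 = (1, 4).
v_2 = A·v_1 = (4, 3).
v_3 = A·v_2 = (2, 0).
v_4 = A·v_3 = (4, 4).

v_4 = (4, 4)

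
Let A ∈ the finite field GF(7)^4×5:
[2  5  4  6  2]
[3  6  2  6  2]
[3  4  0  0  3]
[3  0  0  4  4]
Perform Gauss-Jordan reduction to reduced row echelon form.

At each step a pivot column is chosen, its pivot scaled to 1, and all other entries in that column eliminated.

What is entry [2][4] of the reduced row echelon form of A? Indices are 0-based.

pivot(0,0)=2: scale R0 → (1, 6, 2, 3, 1)
  clear (1,0): R1 −= (3)R0 → (0, 2, 3, 4, 6)
  clear (2,0): R2 −= (3)R0 → (0, 0, 1, 5, 0)
  clear (3,0): R3 −= (3)R0 → (0, 3, 1, 2, 1)
pivot(1,1)=2: scale R1 → (0, 1, 5, 2, 3)
  clear (0,1): R0 −= (6)R1 → (1, 0, 0, 5, 4)
  clear (3,1): R3 −= (3)R1 → (0, 0, 0, 3, 6)
pivot(2,2)=1: scale R2 → (0, 0, 1, 5, 0)
  clear (1,2): R1 −= (5)R2 → (0, 1, 0, 5, 3)
pivot(3,3)=3: scale R3 → (0, 0, 0, 1, 2)
  clear (0,3): R0 −= (5)R3 → (1, 0, 0, 0, 1)
  clear (1,3): R1 −= (5)R3 → (0, 1, 0, 0, 0)
  clear (2,3): R2 −= (5)R3 → (0, 0, 1, 0, 4)

M[2][4] = 4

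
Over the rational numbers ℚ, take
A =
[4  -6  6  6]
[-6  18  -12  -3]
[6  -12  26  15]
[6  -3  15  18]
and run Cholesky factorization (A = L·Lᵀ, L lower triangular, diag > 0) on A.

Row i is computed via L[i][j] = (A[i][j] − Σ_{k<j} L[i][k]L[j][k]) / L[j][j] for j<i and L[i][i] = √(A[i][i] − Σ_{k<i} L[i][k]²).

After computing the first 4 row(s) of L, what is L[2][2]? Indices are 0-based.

L[2][2] = 4

Step 1: L[0][0] = √(4) = 2.
  L[1][0] = (-6) / L[0][0] = -3.
Step 2: L[1][1] = √(9) = 3.
  L[2][0] = (6) / L[0][0] = 3.
  L[2][1] = (-3) / L[1][1] = -1.
Step 3: L[2][2] = √(16) = 4.
  L[3][0] = (6) / L[0][0] = 3.
  L[3][1] = (6) / L[1][1] = 2.
  L[3][2] = (8) / L[2][2] = 2.
Step 4: L[3][3] = √(1) = 1.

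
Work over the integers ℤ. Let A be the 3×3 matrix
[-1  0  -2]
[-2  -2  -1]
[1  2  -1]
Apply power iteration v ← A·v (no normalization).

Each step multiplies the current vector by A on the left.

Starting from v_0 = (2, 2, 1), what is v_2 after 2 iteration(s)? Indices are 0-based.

v_0 = (2, 2, 1).
v_1 = A·v_0 = (-4, -9, 5).
v_2 = A·v_1 = (-6, 21, -27).

v_2 = (-6, 21, -27)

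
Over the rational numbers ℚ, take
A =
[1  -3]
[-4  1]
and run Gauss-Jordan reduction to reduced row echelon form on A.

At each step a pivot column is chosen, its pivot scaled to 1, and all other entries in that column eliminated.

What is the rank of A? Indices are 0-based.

rank = 2

[1] R0 /= 1  ⇒  (1, -3)
     R1 -= -4·R0  ⇒  (0, -11)
[2] R1 /= -11  ⇒  (0, 1)
     R0 -= -3·R1  ⇒  (1, 0)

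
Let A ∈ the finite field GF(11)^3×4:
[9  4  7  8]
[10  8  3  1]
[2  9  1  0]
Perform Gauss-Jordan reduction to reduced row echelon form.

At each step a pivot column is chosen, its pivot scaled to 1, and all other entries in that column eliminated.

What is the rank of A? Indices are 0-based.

rank = 3

pivot(0,0)=9: scale R0 → (1, 9, 2, 7)
  clear (1,0): R1 −= (10)R0 → (0, 6, 5, 8)
  clear (2,0): R2 −= (2)R0 → (0, 2, 8, 8)
pivot(1,1)=6: scale R1 → (0, 1, 10, 5)
  clear (0,1): R0 −= (9)R1 → (1, 0, 0, 6)
  clear (2,1): R2 −= (2)R1 → (0, 0, 10, 9)
pivot(2,2)=10: scale R2 → (0, 0, 1, 2)
  clear (1,2): R1 −= (10)R2 → (0, 1, 0, 7)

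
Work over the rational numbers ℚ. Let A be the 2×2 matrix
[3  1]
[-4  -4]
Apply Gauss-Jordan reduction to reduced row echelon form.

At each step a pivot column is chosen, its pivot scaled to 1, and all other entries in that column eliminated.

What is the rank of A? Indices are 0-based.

rank = 2

pivot(0,0)=3: scale R0 → (1, 1/3)
  clear (1,0): R1 −= (-4)R0 → (0, -8/3)
pivot(1,1)=-8/3: scale R1 → (0, 1)
  clear (0,1): R0 −= (1/3)R1 → (1, 0)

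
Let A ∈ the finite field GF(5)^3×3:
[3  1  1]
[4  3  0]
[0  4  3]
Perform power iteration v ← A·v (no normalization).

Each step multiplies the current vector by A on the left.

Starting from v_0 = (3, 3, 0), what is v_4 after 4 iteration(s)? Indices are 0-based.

v_4 = (2, 4, 3)

v_0 = (3, 3, 0).
v_1 = A·v_0 = (2, 1, 2).
v_2 = A·v_1 = (4, 1, 0).
v_3 = A·v_2 = (3, 4, 4).
v_4 = A·v_3 = (2, 4, 3).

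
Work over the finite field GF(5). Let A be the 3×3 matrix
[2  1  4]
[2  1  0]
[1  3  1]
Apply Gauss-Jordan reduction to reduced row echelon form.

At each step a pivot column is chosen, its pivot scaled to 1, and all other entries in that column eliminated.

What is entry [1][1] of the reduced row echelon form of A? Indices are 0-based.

step 1: normalize row 0 (÷2) = (1, 3, 2)
  row 1: subtract 2×row0 = (0, 0, 1)
  row 2: subtract 1×row0 = (0, 0, 4)
skip col 1 (zero from row 1)
step 2: normalize row 1 (÷1) = (0, 0, 1)
  row 0: subtract 2×row1 = (1, 3, 0)
  row 2: subtract 4×row1 = (0, 0, 0)

M[1][1] = 0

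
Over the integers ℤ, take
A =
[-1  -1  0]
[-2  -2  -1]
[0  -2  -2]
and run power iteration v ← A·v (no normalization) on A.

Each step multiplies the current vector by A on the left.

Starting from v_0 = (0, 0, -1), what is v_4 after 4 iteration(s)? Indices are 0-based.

v_0 = (0, 0, -1).
v_1 = A·v_0 = (0, 1, 2).
v_2 = A·v_1 = (-1, -4, -6).
v_3 = A·v_2 = (5, 16, 20).
v_4 = A·v_3 = (-21, -62, -72).

v_4 = (-21, -62, -72)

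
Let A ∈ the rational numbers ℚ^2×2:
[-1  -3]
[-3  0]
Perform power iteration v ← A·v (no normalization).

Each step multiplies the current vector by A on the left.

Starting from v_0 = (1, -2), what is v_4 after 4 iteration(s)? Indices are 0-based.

v_4 = (-5, -123)

v_0 = (1, -2).
v_1 = A·v_0 = (5, -3).
v_2 = A·v_1 = (4, -15).
v_3 = A·v_2 = (41, -12).
v_4 = A·v_3 = (-5, -123).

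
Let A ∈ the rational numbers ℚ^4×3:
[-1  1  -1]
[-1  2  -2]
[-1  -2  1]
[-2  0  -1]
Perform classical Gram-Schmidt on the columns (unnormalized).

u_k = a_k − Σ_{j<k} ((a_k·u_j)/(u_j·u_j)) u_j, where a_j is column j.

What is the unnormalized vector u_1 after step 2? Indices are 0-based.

u_1 = (6/7, 13/7, -15/7, -2/7)

Step 1: u_0 = a_0 = (-1, -1, -1, -2).
Step 2: u_1 = a_1 − (-1/7)·u_0 = (6/7, 13/7, -15/7, -2/7).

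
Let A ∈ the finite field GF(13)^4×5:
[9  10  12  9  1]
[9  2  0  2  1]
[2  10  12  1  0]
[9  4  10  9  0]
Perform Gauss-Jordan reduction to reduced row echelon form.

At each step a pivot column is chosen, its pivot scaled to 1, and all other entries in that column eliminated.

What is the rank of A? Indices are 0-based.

rank = 4

[1] R0 /= 9  ⇒  (1, 4, 10, 1, 3)
     R1 -= 9·R0  ⇒  (0, 5, 1, 6, 0)
     R2 -= 2·R0  ⇒  (0, 2, 5, 12, 7)
     R3 -= 9·R0  ⇒  (0, 7, 11, 0, 12)
[2] R1 /= 5  ⇒  (0, 1, 8, 9, 0)
     R0 -= 4·R1  ⇒  (1, 0, 4, 4, 3)
     R2 -= 2·R1  ⇒  (0, 0, 2, 7, 7)
     R3 -= 7·R1  ⇒  (0, 0, 7, 2, 12)
[3] R2 /= 2  ⇒  (0, 0, 1, 10, 10)
     R0 -= 4·R2  ⇒  (1, 0, 0, 3, 2)
     R1 -= 8·R2  ⇒  (0, 1, 0, 7, 11)
     R3 -= 7·R2  ⇒  (0, 0, 0, 10, 7)
[4] R3 /= 10  ⇒  (0, 0, 0, 1, 2)
     R0 -= 3·R3  ⇒  (1, 0, 0, 0, 9)
     R1 -= 7·R3  ⇒  (0, 1, 0, 0, 10)
     R2 -= 10·R3  ⇒  (0, 0, 1, 0, 3)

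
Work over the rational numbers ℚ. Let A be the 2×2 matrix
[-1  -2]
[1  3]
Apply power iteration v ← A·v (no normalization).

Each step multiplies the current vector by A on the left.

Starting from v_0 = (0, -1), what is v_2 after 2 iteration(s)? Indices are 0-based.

v_0 = (0, -1).
v_1 = A·v_0 = (2, -3).
v_2 = A·v_1 = (4, -7).

v_2 = (4, -7)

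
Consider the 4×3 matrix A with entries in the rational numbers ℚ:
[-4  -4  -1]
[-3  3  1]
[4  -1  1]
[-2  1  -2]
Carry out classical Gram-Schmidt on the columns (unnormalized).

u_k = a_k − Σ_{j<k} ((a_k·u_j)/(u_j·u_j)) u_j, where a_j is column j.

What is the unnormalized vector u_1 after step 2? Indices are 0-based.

Step 1: u_0 = a_0 = (-4, -3, 4, -2).
Step 2: u_1 = a_1 − (1/45)·u_0 = (-176/45, 46/15, -49/45, 47/45).

u_1 = (-176/45, 46/15, -49/45, 47/45)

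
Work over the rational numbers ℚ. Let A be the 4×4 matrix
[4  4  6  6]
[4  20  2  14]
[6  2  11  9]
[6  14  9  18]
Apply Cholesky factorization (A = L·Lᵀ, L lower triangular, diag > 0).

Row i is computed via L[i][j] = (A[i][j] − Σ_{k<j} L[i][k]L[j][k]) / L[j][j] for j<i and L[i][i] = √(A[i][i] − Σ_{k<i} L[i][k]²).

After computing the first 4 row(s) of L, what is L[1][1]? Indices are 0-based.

Step 1: L[0][0] = √(4) = 2.
  L[1][0] = (4) / L[0][0] = 2.
Step 2: L[1][1] = √(16) = 4.
  L[2][0] = (6) / L[0][0] = 3.
  L[2][1] = (-4) / L[1][1] = -1.
Step 3: L[2][2] = √(1) = 1.
  L[3][0] = (6) / L[0][0] = 3.
  L[3][1] = (8) / L[1][1] = 2.
  L[3][2] = (2) / L[2][2] = 2.
Step 4: L[3][3] = √(1) = 1.

L[1][1] = 4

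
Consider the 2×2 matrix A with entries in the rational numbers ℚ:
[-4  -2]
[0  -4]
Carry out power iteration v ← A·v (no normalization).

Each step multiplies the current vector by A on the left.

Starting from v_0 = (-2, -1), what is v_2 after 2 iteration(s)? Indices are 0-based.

v_0 = (-2, -1).
v_1 = A·v_0 = (10, 4).
v_2 = A·v_1 = (-48, -16).

v_2 = (-48, -16)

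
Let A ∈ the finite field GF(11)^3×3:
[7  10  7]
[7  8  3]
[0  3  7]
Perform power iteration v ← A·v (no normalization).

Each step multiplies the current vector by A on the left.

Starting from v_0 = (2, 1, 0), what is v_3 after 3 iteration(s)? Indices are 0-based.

v_3 = (6, 8, 7)

v_0 = (2, 1, 0).
v_1 = A·v_0 = (2, 0, 3).
v_2 = A·v_1 = (2, 1, 10).
v_3 = A·v_2 = (6, 8, 7).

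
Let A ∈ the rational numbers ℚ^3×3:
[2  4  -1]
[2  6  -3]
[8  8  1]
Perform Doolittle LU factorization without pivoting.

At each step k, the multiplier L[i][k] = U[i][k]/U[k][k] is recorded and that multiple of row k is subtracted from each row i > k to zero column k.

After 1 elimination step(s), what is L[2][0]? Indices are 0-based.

L[2][0] = 4

Step 1: pivot at (0,0) is 2.
  row1 ← row1 − (1)·row0  ⇒  L[1][0]=1, U row1=(0, 2, -2)
  row2 ← row2 − (4)·row0  ⇒  L[2][0]=4, U row2=(0, -8, 5)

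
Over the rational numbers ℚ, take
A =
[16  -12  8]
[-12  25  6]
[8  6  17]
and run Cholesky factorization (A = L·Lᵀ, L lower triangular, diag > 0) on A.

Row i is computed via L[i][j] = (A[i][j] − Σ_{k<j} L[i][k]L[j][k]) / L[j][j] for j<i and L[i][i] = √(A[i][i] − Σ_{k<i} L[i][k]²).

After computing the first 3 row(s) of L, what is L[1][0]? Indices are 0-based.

Step 1: L[0][0] = √(16) = 4.
  L[1][0] = (-12) / L[0][0] = -3.
Step 2: L[1][1] = √(16) = 4.
  L[2][0] = (8) / L[0][0] = 2.
  L[2][1] = (12) / L[1][1] = 3.
Step 3: L[2][2] = √(4) = 2.

L[1][0] = -3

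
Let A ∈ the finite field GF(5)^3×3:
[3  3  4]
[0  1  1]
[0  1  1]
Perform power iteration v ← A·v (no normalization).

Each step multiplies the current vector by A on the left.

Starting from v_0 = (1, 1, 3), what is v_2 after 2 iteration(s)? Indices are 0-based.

v_2 = (2, 3, 3)

v_0 = (1, 1, 3).
v_1 = A·v_0 = (3, 4, 4).
v_2 = A·v_1 = (2, 3, 3).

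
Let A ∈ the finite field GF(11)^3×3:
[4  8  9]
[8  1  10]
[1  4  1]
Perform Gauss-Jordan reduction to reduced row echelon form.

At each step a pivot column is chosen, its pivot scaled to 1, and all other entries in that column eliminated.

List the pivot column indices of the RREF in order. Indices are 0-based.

pivot columns: 0, 1, 2

[1] R0 /= 4  ⇒  (1, 2, 5)
     R1 -= 8·R0  ⇒  (0, 7, 3)
     R2 -= 1·R0  ⇒  (0, 2, 7)
[2] R1 /= 7  ⇒  (0, 1, 2)
     R0 -= 2·R1  ⇒  (1, 0, 1)
     R2 -= 2·R1  ⇒  (0, 0, 3)
[3] R2 /= 3  ⇒  (0, 0, 1)
     R0 -= 1·R2  ⇒  (1, 0, 0)
     R1 -= 2·R2  ⇒  (0, 1, 0)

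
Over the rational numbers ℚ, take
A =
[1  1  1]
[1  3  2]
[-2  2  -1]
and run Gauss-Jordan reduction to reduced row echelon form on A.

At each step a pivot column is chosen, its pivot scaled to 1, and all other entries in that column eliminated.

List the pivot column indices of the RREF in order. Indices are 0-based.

[1] R0 /= 1  ⇒  (1, 1, 1)
     R1 -= 1·R0  ⇒  (0, 2, 1)
     R2 -= -2·R0  ⇒  (0, 4, 1)
[2] R1 /= 2  ⇒  (0, 1, 1/2)
     R0 -= 1·R1  ⇒  (1, 0, 1/2)
     R2 -= 4·R1  ⇒  (0, 0, -1)
[3] R2 /= -1  ⇒  (0, 0, 1)
     R0 -= 1/2·R2  ⇒  (1, 0, 0)
     R1 -= 1/2·R2  ⇒  (0, 1, 0)

pivot columns: 0, 1, 2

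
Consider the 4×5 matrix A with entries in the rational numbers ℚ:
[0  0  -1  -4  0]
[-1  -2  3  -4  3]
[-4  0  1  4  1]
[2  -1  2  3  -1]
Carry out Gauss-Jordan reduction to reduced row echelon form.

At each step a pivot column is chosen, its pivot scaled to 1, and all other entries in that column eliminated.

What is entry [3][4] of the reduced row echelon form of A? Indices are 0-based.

[1] R0 <-> R1
[1] R0 /= -1  ⇒  (1, 2, -3, 4, -3)
     R2 -= -4·R0  ⇒  (0, 8, -11, 20, -11)
     R3 -= 2·R0  ⇒  (0, -5, 8, -5, 5)
[2] R1 <-> R2
[2] R1 /= 8  ⇒  (0, 1, -11/8, 5/2, -11/8)
     R0 -= 2·R1  ⇒  (1, 0, -1/4, -1, -1/4)
     R3 -= -5·R1  ⇒  (0, 0, 9/8, 15/2, -15/8)
[3] R2 /= -1  ⇒  (0, 0, 1, 4, 0)
     R0 -= -1/4·R2  ⇒  (1, 0, 0, 0, -1/4)
     R1 -= -11/8·R2  ⇒  (0, 1, 0, 8, -11/8)
     R3 -= 9/8·R2  ⇒  (0, 0, 0, 3, -15/8)
[4] R3 /= 3  ⇒  (0, 0, 0, 1, -5/8)
     R1 -= 8·R3  ⇒  (0, 1, 0, 0, 29/8)
     R2 -= 4·R3  ⇒  (0, 0, 1, 0, 5/2)

M[3][4] = -5/8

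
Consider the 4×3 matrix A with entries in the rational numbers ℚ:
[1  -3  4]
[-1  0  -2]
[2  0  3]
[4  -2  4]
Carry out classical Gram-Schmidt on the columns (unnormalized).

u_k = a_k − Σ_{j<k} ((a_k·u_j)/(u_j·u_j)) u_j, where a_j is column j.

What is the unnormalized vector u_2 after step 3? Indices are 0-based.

u_2 = (8/11, -62/55, 69/55, -12/11)

Step 1: u_0 = a_0 = (1, -1, 2, 4).
Step 2: u_1 = a_1 − (-1/2)·u_0 = (-5/2, -1/2, 1, 0).
Step 3: u_2 = a_2 − (14/11)·u_0 − (-4/5)·u_1 = (8/11, -62/55, 69/55, -12/11).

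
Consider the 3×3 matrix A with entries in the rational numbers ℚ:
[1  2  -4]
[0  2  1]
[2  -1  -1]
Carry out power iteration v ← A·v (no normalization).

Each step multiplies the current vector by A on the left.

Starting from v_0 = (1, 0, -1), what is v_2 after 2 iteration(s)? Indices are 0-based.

v_2 = (-9, 1, 8)

v_0 = (1, 0, -1).
v_1 = A·v_0 = (5, -1, 3).
v_2 = A·v_1 = (-9, 1, 8).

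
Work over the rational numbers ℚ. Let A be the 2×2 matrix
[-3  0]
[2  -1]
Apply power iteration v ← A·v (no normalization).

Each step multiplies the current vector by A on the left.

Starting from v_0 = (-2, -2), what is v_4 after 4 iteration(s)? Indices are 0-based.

v_0 = (-2, -2).
v_1 = A·v_0 = (6, -2).
v_2 = A·v_1 = (-18, 14).
v_3 = A·v_2 = (54, -50).
v_4 = A·v_3 = (-162, 158).

v_4 = (-162, 158)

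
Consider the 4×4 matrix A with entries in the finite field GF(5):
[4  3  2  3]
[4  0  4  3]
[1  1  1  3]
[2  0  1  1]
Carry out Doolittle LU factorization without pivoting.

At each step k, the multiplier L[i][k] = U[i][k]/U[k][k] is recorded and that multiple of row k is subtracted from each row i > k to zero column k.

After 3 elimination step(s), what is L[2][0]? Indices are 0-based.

L[2][0] = 4

[col 0] pivot 4
  R1 -= 1*R0 → (0, 2, 2, 0)  (L[1][0] := 1)
  R2 -= 4*R0 → (0, 4, 3, 1)  (L[2][0] := 4)
  R3 -= 3*R0 → (0, 1, 0, 2)  (L[3][0] := 3)
[col 1] pivot 2
  R2 -= 2*R1 → (0, 0, 4, 1)  (L[2][1] := 2)
  R3 -= 3*R1 → (0, 0, 4, 2)  (L[3][1] := 3)
[col 2] pivot 4
  R3 -= 1*R2 → (0, 0, 0, 1)  (L[3][2] := 1)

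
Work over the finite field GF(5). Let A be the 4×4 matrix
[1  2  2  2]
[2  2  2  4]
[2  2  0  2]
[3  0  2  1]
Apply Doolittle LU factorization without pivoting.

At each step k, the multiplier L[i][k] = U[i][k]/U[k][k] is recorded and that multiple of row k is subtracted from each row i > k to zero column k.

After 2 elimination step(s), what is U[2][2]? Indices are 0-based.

U[2][2] = 3

Step 1: pivot at (0,0) is 1.
  row1 ← row1 − (2)·row0  ⇒  L[1][0]=2, U row1=(0, 3, 3, 0)
  row2 ← row2 − (2)·row0  ⇒  L[2][0]=2, U row2=(0, 3, 1, 3)
  row3 ← row3 − (3)·row0  ⇒  L[3][0]=3, U row3=(0, 4, 1, 0)
Step 2: pivot at (1,1) is 3.
  row2 ← row2 − (1)·row1  ⇒  L[2][1]=1, U row2=(0, 0, 3, 3)
  row3 ← row3 − (3)·row1  ⇒  L[3][1]=3, U row3=(0, 0, 2, 0)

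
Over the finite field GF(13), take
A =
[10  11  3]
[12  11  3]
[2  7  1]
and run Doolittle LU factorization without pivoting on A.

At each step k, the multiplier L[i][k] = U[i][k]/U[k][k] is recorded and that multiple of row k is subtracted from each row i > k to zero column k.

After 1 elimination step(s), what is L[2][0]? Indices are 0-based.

[col 0] pivot 10
  R1 -= 9*R0 → (0, 3, 2)  (L[1][0] := 9)
  R2 -= 8*R0 → (0, 10, 3)  (L[2][0] := 8)

L[2][0] = 8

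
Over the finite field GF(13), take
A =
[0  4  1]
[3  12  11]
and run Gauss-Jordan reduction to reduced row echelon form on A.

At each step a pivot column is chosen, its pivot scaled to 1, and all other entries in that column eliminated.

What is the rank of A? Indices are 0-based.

[1] R0 <-> R1
[1] R0 /= 3  ⇒  (1, 4, 8)
[2] R1 /= 4  ⇒  (0, 1, 10)
     R0 -= 4·R1  ⇒  (1, 0, 7)

rank = 2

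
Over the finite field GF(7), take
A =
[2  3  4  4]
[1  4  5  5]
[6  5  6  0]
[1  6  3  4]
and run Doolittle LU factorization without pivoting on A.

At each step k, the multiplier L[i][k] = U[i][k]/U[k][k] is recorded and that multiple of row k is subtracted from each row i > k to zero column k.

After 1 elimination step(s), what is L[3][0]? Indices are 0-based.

k=0: U[0][0]=2
  eliminate (1,0): mult=4, new row 1: (0, 6, 3, 3); set L[1][0]=4
  eliminate (2,0): mult=3, new row 2: (0, 3, 1, 2); set L[2][0]=3
  eliminate (3,0): mult=4, new row 3: (0, 1, 1, 2); set L[3][0]=4

L[3][0] = 4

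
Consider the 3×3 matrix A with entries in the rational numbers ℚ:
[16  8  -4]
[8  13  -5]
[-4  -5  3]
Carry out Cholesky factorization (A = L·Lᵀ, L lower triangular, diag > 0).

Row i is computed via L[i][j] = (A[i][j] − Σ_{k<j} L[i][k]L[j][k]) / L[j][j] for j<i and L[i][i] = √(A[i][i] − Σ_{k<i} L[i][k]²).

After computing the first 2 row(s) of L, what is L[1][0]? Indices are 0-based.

Step 1: L[0][0] = √(16) = 4.
  L[1][0] = (8) / L[0][0] = 2.
Step 2: L[1][1] = √(9) = 3.

L[1][0] = 2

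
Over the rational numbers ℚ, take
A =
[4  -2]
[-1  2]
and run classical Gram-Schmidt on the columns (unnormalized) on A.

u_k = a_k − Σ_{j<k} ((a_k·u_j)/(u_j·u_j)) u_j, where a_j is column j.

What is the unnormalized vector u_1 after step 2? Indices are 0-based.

u_1 = (6/17, 24/17)

Step 1: u_0 = a_0 = (4, -1).
Step 2: u_1 = a_1 − (-10/17)·u_0 = (6/17, 24/17).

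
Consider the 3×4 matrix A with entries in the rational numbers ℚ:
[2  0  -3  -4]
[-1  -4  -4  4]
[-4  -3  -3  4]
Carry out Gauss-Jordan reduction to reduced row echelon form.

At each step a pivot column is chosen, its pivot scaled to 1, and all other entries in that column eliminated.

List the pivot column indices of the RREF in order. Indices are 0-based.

pivot columns: 0, 1, 2

[1] R0 /= 2  ⇒  (1, 0, -3/2, -2)
     R1 -= -1·R0  ⇒  (0, -4, -11/2, 2)
     R2 -= -4·R0  ⇒  (0, -3, -9, -4)
[2] R1 /= -4  ⇒  (0, 1, 11/8, -1/2)
     R2 -= -3·R1  ⇒  (0, 0, -39/8, -11/2)
[3] R2 /= -39/8  ⇒  (0, 0, 1, 44/39)
     R0 -= -3/2·R2  ⇒  (1, 0, 0, -4/13)
     R1 -= 11/8·R2  ⇒  (0, 1, 0, -80/39)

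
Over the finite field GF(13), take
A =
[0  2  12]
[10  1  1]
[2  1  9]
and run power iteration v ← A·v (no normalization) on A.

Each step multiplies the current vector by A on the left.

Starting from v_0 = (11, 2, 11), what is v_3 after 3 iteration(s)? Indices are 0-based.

v_0 = (11, 2, 11).
v_1 = A·v_0 = (6, 6, 6).
v_2 = A·v_1 = (6, 7, 7).
v_3 = A·v_2 = (7, 9, 4).

v_3 = (7, 9, 4)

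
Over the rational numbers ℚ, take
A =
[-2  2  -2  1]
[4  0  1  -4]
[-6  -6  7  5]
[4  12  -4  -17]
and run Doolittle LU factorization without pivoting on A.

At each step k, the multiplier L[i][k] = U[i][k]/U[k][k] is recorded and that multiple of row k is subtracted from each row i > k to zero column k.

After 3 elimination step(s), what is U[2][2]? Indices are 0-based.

U[2][2] = 4

k=0: U[0][0]=-2
  eliminate (1,0): mult=-2, new row 1: (0, 4, -3, -2); set L[1][0]=-2
  eliminate (2,0): mult=3, new row 2: (0, -12, 13, 2); set L[2][0]=3
  eliminate (3,0): mult=-2, new row 3: (0, 16, -8, -15); set L[3][0]=-2
k=1: U[1][1]=4
  eliminate (2,1): mult=-3, new row 2: (0, 0, 4, -4); set L[2][1]=-3
  eliminate (3,1): mult=4, new row 3: (0, 0, 4, -7); set L[3][1]=4
k=2: U[2][2]=4
  eliminate (3,2): mult=1, new row 3: (0, 0, 0, -3); set L[3][2]=1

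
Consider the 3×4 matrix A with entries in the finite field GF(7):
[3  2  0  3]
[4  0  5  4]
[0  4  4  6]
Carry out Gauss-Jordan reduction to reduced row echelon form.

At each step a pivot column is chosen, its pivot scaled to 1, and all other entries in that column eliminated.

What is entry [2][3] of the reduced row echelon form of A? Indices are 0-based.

M[2][3] = 6

[1] R0 /= 3  ⇒  (1, 3, 0, 1)
     R1 -= 4·R0  ⇒  (0, 2, 5, 0)
[2] R1 /= 2  ⇒  (0, 1, 6, 0)
     R0 -= 3·R1  ⇒  (1, 0, 3, 1)
     R2 -= 4·R1  ⇒  (0, 0, 1, 6)
[3] R2 /= 1  ⇒  (0, 0, 1, 6)
     R0 -= 3·R2  ⇒  (1, 0, 0, 4)
     R1 -= 6·R2  ⇒  (0, 1, 0, 6)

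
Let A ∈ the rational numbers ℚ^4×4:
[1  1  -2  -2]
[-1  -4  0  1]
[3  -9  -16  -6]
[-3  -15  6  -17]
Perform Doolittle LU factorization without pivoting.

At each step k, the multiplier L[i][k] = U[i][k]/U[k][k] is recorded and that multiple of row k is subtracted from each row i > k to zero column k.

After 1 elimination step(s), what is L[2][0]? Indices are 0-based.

Step 1: pivot at (0,0) is 1.
  row1 ← row1 − (-1)·row0  ⇒  L[1][0]=-1, U row1=(0, -3, -2, -1)
  row2 ← row2 − (3)·row0  ⇒  L[2][0]=3, U row2=(0, -12, -10, 0)
  row3 ← row3 − (-3)·row0  ⇒  L[3][0]=-3, U row3=(0, -12, 0, -23)

L[2][0] = 3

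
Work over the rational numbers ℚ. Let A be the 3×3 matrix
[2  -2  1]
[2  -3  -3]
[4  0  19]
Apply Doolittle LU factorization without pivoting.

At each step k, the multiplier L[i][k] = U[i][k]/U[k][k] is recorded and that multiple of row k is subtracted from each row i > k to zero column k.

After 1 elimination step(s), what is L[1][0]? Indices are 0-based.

Step 1: pivot at (0,0) is 2.
  row1 ← row1 − (1)·row0  ⇒  L[1][0]=1, U row1=(0, -1, -4)
  row2 ← row2 − (2)·row0  ⇒  L[2][0]=2, U row2=(0, 4, 17)

L[1][0] = 1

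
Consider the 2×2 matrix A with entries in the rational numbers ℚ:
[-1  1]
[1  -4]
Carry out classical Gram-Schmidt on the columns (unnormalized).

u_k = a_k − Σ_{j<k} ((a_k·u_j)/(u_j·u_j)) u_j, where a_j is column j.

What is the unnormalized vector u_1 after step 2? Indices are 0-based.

Step 1: u_0 = a_0 = (-1, 1).
Step 2: u_1 = a_1 − (-5/2)·u_0 = (-3/2, -3/2).

u_1 = (-3/2, -3/2)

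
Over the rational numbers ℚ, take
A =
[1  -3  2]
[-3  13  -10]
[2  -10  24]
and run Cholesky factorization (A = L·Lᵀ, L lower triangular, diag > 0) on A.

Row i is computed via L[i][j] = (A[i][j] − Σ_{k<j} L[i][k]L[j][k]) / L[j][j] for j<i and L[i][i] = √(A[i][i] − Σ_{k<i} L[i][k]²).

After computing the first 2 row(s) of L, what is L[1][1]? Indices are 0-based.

Step 1: L[0][0] = √(1) = 1.
  L[1][0] = (-3) / L[0][0] = -3.
Step 2: L[1][1] = √(4) = 2.

L[1][1] = 2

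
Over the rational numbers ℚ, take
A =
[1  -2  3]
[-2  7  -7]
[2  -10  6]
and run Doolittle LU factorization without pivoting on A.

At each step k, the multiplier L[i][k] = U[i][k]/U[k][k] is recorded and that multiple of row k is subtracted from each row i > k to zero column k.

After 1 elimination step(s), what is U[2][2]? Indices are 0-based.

k=0: U[0][0]=1
  eliminate (1,0): mult=-2, new row 1: (0, 3, -1); set L[1][0]=-2
  eliminate (2,0): mult=2, new row 2: (0, -6, 0); set L[2][0]=2

U[2][2] = 0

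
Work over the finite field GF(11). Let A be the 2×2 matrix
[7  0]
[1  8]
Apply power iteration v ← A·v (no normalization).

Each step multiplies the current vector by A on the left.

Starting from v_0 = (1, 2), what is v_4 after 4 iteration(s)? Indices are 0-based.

v_0 = (1, 2).
v_1 = A·v_0 = (7, 6).
v_2 = A·v_1 = (5, 0).
v_3 = A·v_2 = (2, 5).
v_4 = A·v_3 = (3, 9).

v_4 = (3, 9)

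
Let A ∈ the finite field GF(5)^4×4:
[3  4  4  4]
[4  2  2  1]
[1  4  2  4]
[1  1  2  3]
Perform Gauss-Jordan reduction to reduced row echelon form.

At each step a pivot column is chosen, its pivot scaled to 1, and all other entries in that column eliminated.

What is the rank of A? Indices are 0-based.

rank = 4

[1] R0 /= 3  ⇒  (1, 3, 3, 3)
     R1 -= 4·R0  ⇒  (0, 0, 0, 4)
     R2 -= 1·R0  ⇒  (0, 1, 4, 1)
     R3 -= 1·R0  ⇒  (0, 3, 4, 0)
[2] R1 <-> R2
[2] R1 /= 1  ⇒  (0, 1, 4, 1)
     R0 -= 3·R1  ⇒  (1, 0, 1, 0)
     R3 -= 3·R1  ⇒  (0, 0, 2, 2)
[3] R2 <-> R3
[3] R2 /= 2  ⇒  (0, 0, 1, 1)
     R0 -= 1·R2  ⇒  (1, 0, 0, 4)
     R1 -= 4·R2  ⇒  (0, 1, 0, 2)
[4] R3 /= 4  ⇒  (0, 0, 0, 1)
     R0 -= 4·R3  ⇒  (1, 0, 0, 0)
     R1 -= 2·R3  ⇒  (0, 1, 0, 0)
     R2 -= 1·R3  ⇒  (0, 0, 1, 0)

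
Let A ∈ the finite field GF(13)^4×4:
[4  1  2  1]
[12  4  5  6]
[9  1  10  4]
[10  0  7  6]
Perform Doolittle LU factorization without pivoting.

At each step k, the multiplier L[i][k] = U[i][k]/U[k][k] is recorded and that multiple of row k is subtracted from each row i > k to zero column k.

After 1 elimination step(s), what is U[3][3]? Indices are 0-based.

U[3][3] = 10

Step 1: pivot at (0,0) is 4.
  row1 ← row1 − (3)·row0  ⇒  L[1][0]=3, U row1=(0, 1, 12, 3)
  row2 ← row2 − (12)·row0  ⇒  L[2][0]=12, U row2=(0, 2, 12, 5)
  row3 ← row3 − (9)·row0  ⇒  L[3][0]=9, U row3=(0, 4, 2, 10)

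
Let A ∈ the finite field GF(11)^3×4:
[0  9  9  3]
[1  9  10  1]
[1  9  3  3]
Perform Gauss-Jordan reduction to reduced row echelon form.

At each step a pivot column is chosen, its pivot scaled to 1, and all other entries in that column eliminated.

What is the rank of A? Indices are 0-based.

rank = 3

[1] R0 <-> R1
[1] R0 /= 1  ⇒  (1, 9, 10, 1)
     R2 -= 1·R0  ⇒  (0, 0, 4, 2)
[2] R1 /= 9  ⇒  (0, 1, 1, 4)
     R0 -= 9·R1  ⇒  (1, 0, 1, 9)
[3] R2 /= 4  ⇒  (0, 0, 1, 6)
     R0 -= 1·R2  ⇒  (1, 0, 0, 3)
     R1 -= 1·R2  ⇒  (0, 1, 0, 9)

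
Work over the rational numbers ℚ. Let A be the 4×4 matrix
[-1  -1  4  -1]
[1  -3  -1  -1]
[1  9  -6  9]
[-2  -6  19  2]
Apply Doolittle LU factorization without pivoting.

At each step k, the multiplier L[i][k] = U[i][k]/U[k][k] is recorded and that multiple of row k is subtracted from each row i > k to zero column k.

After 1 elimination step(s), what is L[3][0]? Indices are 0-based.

L[3][0] = 2

[col 0] pivot -1
  R1 -= -1*R0 → (0, -4, 3, -2)  (L[1][0] := -1)
  R2 -= -1*R0 → (0, 8, -2, 8)  (L[2][0] := -1)
  R3 -= 2*R0 → (0, -4, 11, 4)  (L[3][0] := 2)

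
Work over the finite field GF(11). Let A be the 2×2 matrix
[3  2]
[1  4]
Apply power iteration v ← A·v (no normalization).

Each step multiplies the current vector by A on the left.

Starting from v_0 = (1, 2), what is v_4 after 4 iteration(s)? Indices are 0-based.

v_0 = (1, 2).
v_1 = A·v_0 = (7, 9).
v_2 = A·v_1 = (6, 10).
v_3 = A·v_2 = (5, 2).
v_4 = A·v_3 = (8, 2).

v_4 = (8, 2)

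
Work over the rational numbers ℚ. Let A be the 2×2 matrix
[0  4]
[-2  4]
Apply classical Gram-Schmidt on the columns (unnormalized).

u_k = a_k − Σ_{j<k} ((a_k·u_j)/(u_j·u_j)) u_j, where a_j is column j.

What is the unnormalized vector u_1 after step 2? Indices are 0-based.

Step 1: u_0 = a_0 = (0, -2).
Step 2: u_1 = a_1 − (-2)·u_0 = (4, 0).

u_1 = (4, 0)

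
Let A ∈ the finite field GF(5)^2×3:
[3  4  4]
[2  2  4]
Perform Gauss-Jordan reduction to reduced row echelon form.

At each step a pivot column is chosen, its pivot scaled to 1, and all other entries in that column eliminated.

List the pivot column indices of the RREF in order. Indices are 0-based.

pivot columns: 0, 1

[1] R0 /= 3  ⇒  (1, 3, 3)
     R1 -= 2·R0  ⇒  (0, 1, 3)
[2] R1 /= 1  ⇒  (0, 1, 3)
     R0 -= 3·R1  ⇒  (1, 0, 4)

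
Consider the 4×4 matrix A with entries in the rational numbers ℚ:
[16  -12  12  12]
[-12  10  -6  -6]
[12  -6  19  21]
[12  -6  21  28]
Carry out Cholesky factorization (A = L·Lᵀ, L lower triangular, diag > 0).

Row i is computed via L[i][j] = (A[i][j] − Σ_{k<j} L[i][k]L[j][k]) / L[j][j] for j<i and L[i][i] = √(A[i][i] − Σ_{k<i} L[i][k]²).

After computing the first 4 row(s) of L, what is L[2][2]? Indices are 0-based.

Step 1: L[0][0] = √(16) = 4.
  L[1][0] = (-12) / L[0][0] = -3.
Step 2: L[1][1] = √(1) = 1.
  L[2][0] = (12) / L[0][0] = 3.
  L[2][1] = (3) / L[1][1] = 3.
Step 3: L[2][2] = √(1) = 1.
  L[3][0] = (12) / L[0][0] = 3.
  L[3][1] = (3) / L[1][1] = 3.
  L[3][2] = (3) / L[2][2] = 3.
Step 4: L[3][3] = √(1) = 1.

L[2][2] = 1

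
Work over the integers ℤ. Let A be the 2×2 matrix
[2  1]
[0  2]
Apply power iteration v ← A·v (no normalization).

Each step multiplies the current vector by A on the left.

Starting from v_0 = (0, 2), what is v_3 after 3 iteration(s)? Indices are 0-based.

v_0 = (0, 2).
v_1 = A·v_0 = (2, 4).
v_2 = A·v_1 = (8, 8).
v_3 = A·v_2 = (24, 16).

v_3 = (24, 16)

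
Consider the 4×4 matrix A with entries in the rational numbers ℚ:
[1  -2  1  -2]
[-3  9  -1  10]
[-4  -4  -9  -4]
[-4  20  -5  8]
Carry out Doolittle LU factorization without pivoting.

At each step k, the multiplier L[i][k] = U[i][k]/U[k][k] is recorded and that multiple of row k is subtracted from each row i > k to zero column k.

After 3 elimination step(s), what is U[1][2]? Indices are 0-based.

U[1][2] = 2

k=0: U[0][0]=1
  eliminate (1,0): mult=-3, new row 1: (0, 3, 2, 4); set L[1][0]=-3
  eliminate (2,0): mult=-4, new row 2: (0, -12, -5, -12); set L[2][0]=-4
  eliminate (3,0): mult=-4, new row 3: (0, 12, -1, 0); set L[3][0]=-4
k=1: U[1][1]=3
  eliminate (2,1): mult=-4, new row 2: (0, 0, 3, 4); set L[2][1]=-4
  eliminate (3,1): mult=4, new row 3: (0, 0, -9, -16); set L[3][1]=4
k=2: U[2][2]=3
  eliminate (3,2): mult=-3, new row 3: (0, 0, 0, -4); set L[3][2]=-3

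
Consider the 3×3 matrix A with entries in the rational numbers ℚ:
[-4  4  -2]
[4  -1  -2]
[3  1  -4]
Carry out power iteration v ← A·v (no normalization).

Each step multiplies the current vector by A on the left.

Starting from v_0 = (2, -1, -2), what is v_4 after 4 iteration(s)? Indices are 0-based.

v_4 = (2566, -2699, -2161)

v_0 = (2, -1, -2).
v_1 = A·v_0 = (-8, 13, 13).
v_2 = A·v_1 = (58, -71, -63).
v_3 = A·v_2 = (-390, 429, 355).
v_4 = A·v_3 = (2566, -2699, -2161).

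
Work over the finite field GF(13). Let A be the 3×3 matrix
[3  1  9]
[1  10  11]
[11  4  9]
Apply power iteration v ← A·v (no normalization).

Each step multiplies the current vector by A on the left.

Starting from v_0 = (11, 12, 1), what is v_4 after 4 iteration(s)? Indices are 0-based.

v_4 = (4, 8, 7)

v_0 = (11, 12, 1).
v_1 = A·v_0 = (2, 12, 9).
v_2 = A·v_1 = (8, 0, 8).
v_3 = A·v_2 = (5, 5, 4).
v_4 = A·v_3 = (4, 8, 7).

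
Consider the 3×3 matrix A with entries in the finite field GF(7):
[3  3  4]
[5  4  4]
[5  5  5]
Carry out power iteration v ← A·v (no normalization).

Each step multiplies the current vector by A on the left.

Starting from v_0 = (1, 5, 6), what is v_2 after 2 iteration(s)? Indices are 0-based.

v_0 = (1, 5, 6).
v_1 = A·v_0 = (0, 0, 4).
v_2 = A·v_1 = (2, 2, 6).

v_2 = (2, 2, 6)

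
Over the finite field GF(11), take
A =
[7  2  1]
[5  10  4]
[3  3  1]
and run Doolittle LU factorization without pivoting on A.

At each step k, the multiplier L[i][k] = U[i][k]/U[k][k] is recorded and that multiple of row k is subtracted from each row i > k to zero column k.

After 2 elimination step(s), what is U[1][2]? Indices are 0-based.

Step 1: pivot at (0,0) is 7.
  row1 ← row1 − (7)·row0  ⇒  L[1][0]=7, U row1=(0, 7, 8)
  row2 ← row2 − (2)·row0  ⇒  L[2][0]=2, U row2=(0, 10, 10)
Step 2: pivot at (1,1) is 7.
  row2 ← row2 − (3)·row1  ⇒  L[2][1]=3, U row2=(0, 0, 8)

U[1][2] = 8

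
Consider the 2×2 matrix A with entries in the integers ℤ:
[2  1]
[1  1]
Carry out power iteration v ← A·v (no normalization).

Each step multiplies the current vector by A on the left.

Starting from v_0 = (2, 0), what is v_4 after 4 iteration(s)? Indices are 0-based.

v_0 = (2, 0).
v_1 = A·v_0 = (4, 2).
v_2 = A·v_1 = (10, 6).
v_3 = A·v_2 = (26, 16).
v_4 = A·v_3 = (68, 42).

v_4 = (68, 42)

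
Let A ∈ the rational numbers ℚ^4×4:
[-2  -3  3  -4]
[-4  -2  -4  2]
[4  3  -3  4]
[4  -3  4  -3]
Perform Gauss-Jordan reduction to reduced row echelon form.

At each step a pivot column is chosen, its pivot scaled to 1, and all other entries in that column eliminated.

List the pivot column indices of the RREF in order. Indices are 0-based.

pivot columns: 0, 1, 2, 3

step 1: normalize row 0 (÷-2) = (1, 3/2, -3/2, 2)
  row 1: subtract -4×row0 = (0, 4, -10, 10)
  row 2: subtract 4×row0 = (0, -3, 3, -4)
  row 3: subtract 4×row0 = (0, -9, 10, -11)
step 2: normalize row 1 (÷4) = (0, 1, -5/2, 5/2)
  row 0: subtract 3/2×row1 = (1, 0, 9/4, -7/4)
  row 2: subtract -3×row1 = (0, 0, -9/2, 7/2)
  row 3: subtract -9×row1 = (0, 0, -25/2, 23/2)
step 3: normalize row 2 (÷-9/2) = (0, 0, 1, -7/9)
  row 0: subtract 9/4×row2 = (1, 0, 0, 0)
  row 1: subtract -5/2×row2 = (0, 1, 0, 5/9)
  row 3: subtract -25/2×row2 = (0, 0, 0, 16/9)
step 4: normalize row 3 (÷16/9) = (0, 0, 0, 1)
  row 1: subtract 5/9×row3 = (0, 1, 0, 0)
  row 2: subtract -7/9×row3 = (0, 0, 1, 0)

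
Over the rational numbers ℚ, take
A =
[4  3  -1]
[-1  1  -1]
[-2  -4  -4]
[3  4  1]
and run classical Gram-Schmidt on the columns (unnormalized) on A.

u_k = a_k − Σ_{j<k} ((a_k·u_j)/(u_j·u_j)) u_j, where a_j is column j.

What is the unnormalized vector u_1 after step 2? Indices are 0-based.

Step 1: u_0 = a_0 = (4, -1, -2, 3).
Step 2: u_1 = a_1 − (31/30)·u_0 = (-17/15, 61/30, -29/15, 9/10).

u_1 = (-17/15, 61/30, -29/15, 9/10)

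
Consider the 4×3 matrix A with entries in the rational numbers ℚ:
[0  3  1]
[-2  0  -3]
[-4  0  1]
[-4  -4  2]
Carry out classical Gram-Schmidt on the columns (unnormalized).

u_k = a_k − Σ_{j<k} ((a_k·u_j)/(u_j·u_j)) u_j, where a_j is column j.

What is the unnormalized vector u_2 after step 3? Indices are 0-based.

u_2 = (32/23, -74/23, 13/23, 24/23)

Step 1: u_0 = a_0 = (0, -2, -4, -4).
Step 2: u_1 = a_1 − (4/9)·u_0 = (3, 8/9, 16/9, -20/9).
Step 3: u_2 = a_2 − (-1/6)·u_0 − (-3/23)·u_1 = (32/23, -74/23, 13/23, 24/23).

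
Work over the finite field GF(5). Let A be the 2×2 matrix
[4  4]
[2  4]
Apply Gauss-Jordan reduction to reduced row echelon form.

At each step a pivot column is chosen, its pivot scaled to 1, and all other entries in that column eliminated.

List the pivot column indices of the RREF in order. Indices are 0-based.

[1] R0 /= 4  ⇒  (1, 1)
     R1 -= 2·R0  ⇒  (0, 2)
[2] R1 /= 2  ⇒  (0, 1)
     R0 -= 1·R1  ⇒  (1, 0)

pivot columns: 0, 1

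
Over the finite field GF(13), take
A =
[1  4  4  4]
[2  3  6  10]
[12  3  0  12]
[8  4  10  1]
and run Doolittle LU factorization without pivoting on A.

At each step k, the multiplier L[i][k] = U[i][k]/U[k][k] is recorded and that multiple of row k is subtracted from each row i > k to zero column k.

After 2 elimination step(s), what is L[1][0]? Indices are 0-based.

[col 0] pivot 1
  R1 -= 2*R0 → (0, 8, 11, 2)  (L[1][0] := 2)
  R2 -= 12*R0 → (0, 7, 4, 3)  (L[2][0] := 12)
  R3 -= 8*R0 → (0, 11, 4, 8)  (L[3][0] := 8)
[col 1] pivot 8
  R2 -= 9*R1 → (0, 0, 9, 11)  (L[2][1] := 9)
  R3 -= 3*R1 → (0, 0, 10, 2)  (L[3][1] := 3)

L[1][0] = 2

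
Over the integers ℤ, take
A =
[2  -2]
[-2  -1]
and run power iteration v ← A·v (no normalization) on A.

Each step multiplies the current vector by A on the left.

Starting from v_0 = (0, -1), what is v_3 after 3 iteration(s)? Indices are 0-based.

v_3 = (14, 1)

v_0 = (0, -1).
v_1 = A·v_0 = (2, 1).
v_2 = A·v_1 = (2, -5).
v_3 = A·v_2 = (14, 1).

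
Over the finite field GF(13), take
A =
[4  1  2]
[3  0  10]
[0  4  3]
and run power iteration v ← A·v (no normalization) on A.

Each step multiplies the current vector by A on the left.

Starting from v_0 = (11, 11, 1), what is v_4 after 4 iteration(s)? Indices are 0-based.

v_4 = (0, 12, 5)

v_0 = (11, 11, 1).
v_1 = A·v_0 = (5, 4, 8).
v_2 = A·v_1 = (1, 4, 1).
v_3 = A·v_2 = (10, 0, 6).
v_4 = A·v_3 = (0, 12, 5).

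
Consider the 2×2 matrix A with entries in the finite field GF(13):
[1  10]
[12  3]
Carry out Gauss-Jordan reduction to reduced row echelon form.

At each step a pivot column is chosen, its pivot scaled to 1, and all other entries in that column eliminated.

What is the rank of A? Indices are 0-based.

step 1: normalize row 0 (÷1) = (1, 10)
  row 1: subtract 12×row0 = (0, 0)
skip col 1 (zero from row 1)

rank = 1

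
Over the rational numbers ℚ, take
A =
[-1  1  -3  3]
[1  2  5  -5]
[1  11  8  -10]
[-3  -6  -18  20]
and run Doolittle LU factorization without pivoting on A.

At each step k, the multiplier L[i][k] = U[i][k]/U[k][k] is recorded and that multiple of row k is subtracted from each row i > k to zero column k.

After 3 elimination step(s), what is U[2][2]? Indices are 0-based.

U[2][2] = -3

[col 0] pivot -1
  R1 -= -1*R0 → (0, 3, 2, -2)  (L[1][0] := -1)
  R2 -= -1*R0 → (0, 12, 5, -7)  (L[2][0] := -1)
  R3 -= 3*R0 → (0, -9, -9, 11)  (L[3][0] := 3)
[col 1] pivot 3
  R2 -= 4*R1 → (0, 0, -3, 1)  (L[2][1] := 4)
  R3 -= -3*R1 → (0, 0, -3, 5)  (L[3][1] := -3)
[col 2] pivot -3
  R3 -= 1*R2 → (0, 0, 0, 4)  (L[3][2] := 1)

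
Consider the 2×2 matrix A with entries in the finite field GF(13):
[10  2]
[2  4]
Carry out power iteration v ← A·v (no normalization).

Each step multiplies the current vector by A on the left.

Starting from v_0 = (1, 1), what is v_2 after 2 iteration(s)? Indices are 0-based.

v_2 = (2, 9)

v_0 = (1, 1).
v_1 = A·v_0 = (12, 6).
v_2 = A·v_1 = (2, 9).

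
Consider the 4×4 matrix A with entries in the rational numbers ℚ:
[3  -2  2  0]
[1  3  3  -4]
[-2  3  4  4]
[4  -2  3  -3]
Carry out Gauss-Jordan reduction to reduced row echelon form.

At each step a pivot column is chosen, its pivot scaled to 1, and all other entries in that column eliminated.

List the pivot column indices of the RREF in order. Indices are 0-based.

pivot columns: 0, 1, 2, 3

step 1: normalize row 0 (÷3) = (1, -2/3, 2/3, 0)
  row 1: subtract 1×row0 = (0, 11/3, 7/3, -4)
  row 2: subtract -2×row0 = (0, 5/3, 16/3, 4)
  row 3: subtract 4×row0 = (0, 2/3, 1/3, -3)
step 2: normalize row 1 (÷11/3) = (0, 1, 7/11, -12/11)
  row 0: subtract -2/3×row1 = (1, 0, 12/11, -8/11)
  row 2: subtract 5/3×row1 = (0, 0, 47/11, 64/11)
  row 3: subtract 2/3×row1 = (0, 0, -1/11, -25/11)
step 3: normalize row 2 (÷47/11) = (0, 0, 1, 64/47)
  row 0: subtract 12/11×row2 = (1, 0, 0, -104/47)
  row 1: subtract 7/11×row2 = (0, 1, 0, -92/47)
  row 3: subtract -1/11×row2 = (0, 0, 0, -101/47)
step 4: normalize row 3 (÷-101/47) = (0, 0, 0, 1)
  row 0: subtract -104/47×row3 = (1, 0, 0, 0)
  row 1: subtract -92/47×row3 = (0, 1, 0, 0)
  row 2: subtract 64/47×row3 = (0, 0, 1, 0)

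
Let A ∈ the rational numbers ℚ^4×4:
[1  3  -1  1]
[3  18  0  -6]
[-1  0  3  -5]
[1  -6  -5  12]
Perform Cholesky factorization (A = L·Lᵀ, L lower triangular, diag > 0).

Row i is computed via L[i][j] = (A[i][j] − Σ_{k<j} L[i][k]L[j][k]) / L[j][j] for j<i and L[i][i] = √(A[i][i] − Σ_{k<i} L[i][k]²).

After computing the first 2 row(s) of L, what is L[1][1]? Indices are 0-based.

L[1][1] = 3

Step 1: L[0][0] = √(1) = 1.
  L[1][0] = (3) / L[0][0] = 3.
Step 2: L[1][1] = √(9) = 3.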